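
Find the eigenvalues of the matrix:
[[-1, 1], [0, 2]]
λ = -1 and λ = 2

Characteristic equation: det(A - λI) = 0
λ² - (trace)λ + (det) = 0
λ² - (1)λ + (-2) = 0
λ² - 1λ - 2 = 0
Solving: λ = -1, 2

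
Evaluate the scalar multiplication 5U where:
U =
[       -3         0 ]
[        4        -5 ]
5U =
[      -15         0 ]
[       20       -25 ]

Scalar multiplication is elementwise: (5U)[i][j] = 5 * U[i][j].
  (5U)[0][0] = 5 * (-3) = -15
  (5U)[0][1] = 5 * (0) = 0
  (5U)[1][0] = 5 * (4) = 20
  (5U)[1][1] = 5 * (-5) = -25
5U =
[      -15         0 ]
[       20       -25 ]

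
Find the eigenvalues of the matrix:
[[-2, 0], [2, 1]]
λ = -2 and λ = 1

Characteristic equation: det(A - λI) = 0
λ² - (trace)λ + (det) = 0
λ² - (-1)λ + (-2) = 0
λ² + 1λ - 2 = 0
Solving: λ = -2, 1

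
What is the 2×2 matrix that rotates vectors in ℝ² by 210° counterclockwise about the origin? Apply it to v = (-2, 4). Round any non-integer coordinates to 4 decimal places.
R = [[-√3/2, 1/2], [-1/2, -√3/2]]; R·v = (3.7321, -2.4641)

A counterclockwise rotation by angle θ in ℝ² has matrix R(θ) = [[cos θ, -sin θ], [sin θ, cos θ]].
For θ = 210°: cos θ = -√3/2, sin θ = -1/2.
R(210°) = [[-√3/2, 1/2], [-1/2, -√3/2]].
R·v = [-√3/2·-2 + (1/2)·4, -1/2·-2 + -√3/2·4] = (3.7321, -2.4641).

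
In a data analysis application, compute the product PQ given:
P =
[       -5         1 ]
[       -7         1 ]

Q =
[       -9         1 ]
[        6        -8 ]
PQ =
[       51       -13 ]
[       69       -15 ]

Matrix multiplication: (PQ)[i][j] = sum over k of P[i][k] * Q[k][j].
  (PQ)[0][0] = (-5)*(-9) + (1)*(6) = 51
  (PQ)[0][1] = (-5)*(1) + (1)*(-8) = -13
  (PQ)[1][0] = (-7)*(-9) + (1)*(6) = 69
  (PQ)[1][1] = (-7)*(1) + (1)*(-8) = -15
PQ =
[       51       -13 ]
[       69       -15 ]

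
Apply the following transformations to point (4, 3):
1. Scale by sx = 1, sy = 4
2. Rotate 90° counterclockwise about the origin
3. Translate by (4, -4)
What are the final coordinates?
(-8, 0)

Step 1: Scale → (4, 12)
Step 2: Rotate 90° → (-12, 4)
Step 3: Translate → (-8, 0)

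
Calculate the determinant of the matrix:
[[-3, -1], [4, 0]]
4

For a 2×2 matrix [[a, b], [c, d]], det = ad - bc
det = (-3)(0) - (-1)(4) = 0 - -4 = 4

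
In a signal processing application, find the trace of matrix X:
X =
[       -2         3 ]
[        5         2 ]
tr(X) = -2 + 2 = 0

The trace of a square matrix is the sum of its diagonal entries.
Diagonal entries of X: X[0][0] = -2, X[1][1] = 2.
tr(X) = -2 + 2 = 0.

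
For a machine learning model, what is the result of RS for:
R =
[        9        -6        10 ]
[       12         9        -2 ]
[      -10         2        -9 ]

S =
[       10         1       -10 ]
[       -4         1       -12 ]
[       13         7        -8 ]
RS =
[      244        73       -98 ]
[       58         7      -212 ]
[     -225       -71       148 ]

Matrix multiplication: (RS)[i][j] = sum over k of R[i][k] * S[k][j].
  (RS)[0][0] = (9)*(10) + (-6)*(-4) + (10)*(13) = 244
  (RS)[0][1] = (9)*(1) + (-6)*(1) + (10)*(7) = 73
  (RS)[0][2] = (9)*(-10) + (-6)*(-12) + (10)*(-8) = -98
  (RS)[1][0] = (12)*(10) + (9)*(-4) + (-2)*(13) = 58
  (RS)[1][1] = (12)*(1) + (9)*(1) + (-2)*(7) = 7
  (RS)[1][2] = (12)*(-10) + (9)*(-12) + (-2)*(-8) = -212
  (RS)[2][0] = (-10)*(10) + (2)*(-4) + (-9)*(13) = -225
  (RS)[2][1] = (-10)*(1) + (2)*(1) + (-9)*(7) = -71
  (RS)[2][2] = (-10)*(-10) + (2)*(-12) + (-9)*(-8) = 148
RS =
[      244        73       -98 ]
[       58         7      -212 ]
[     -225       -71       148 ]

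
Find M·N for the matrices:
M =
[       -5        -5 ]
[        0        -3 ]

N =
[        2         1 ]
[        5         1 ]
MN =
[      -35       -10 ]
[      -15        -3 ]

Matrix multiplication: (MN)[i][j] = sum over k of M[i][k] * N[k][j].
  (MN)[0][0] = (-5)*(2) + (-5)*(5) = -35
  (MN)[0][1] = (-5)*(1) + (-5)*(1) = -10
  (MN)[1][0] = (0)*(2) + (-3)*(5) = -15
  (MN)[1][1] = (0)*(1) + (-3)*(1) = -3
MN =
[      -35       -10 ]
[      -15        -3 ]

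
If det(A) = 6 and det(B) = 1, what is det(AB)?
6

Use the multiplicative property of determinants: det(AB) = det(A)*det(B).
det(AB) = (6)*(1) = 6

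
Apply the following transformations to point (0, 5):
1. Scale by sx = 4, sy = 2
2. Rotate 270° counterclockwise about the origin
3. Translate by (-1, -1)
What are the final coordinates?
(9, -1)

Step 1: Scale → (0, 10)
Step 2: Rotate 270° → (10, 0)
Step 3: Translate → (9, -1)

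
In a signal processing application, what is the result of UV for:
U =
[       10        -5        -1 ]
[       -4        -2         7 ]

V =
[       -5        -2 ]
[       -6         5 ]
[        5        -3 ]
UV =
[      -25       -42 ]
[       67       -23 ]

Matrix multiplication: (UV)[i][j] = sum over k of U[i][k] * V[k][j].
  (UV)[0][0] = (10)*(-5) + (-5)*(-6) + (-1)*(5) = -25
  (UV)[0][1] = (10)*(-2) + (-5)*(5) + (-1)*(-3) = -42
  (UV)[1][0] = (-4)*(-5) + (-2)*(-6) + (7)*(5) = 67
  (UV)[1][1] = (-4)*(-2) + (-2)*(5) + (7)*(-3) = -23
UV =
[      -25       -42 ]
[       67       -23 ]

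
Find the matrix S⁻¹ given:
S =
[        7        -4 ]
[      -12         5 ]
det(S) = -13
S⁻¹ =
[    -5/13     -4/13 ]
[   -12/13     -7/13 ]

For a 2×2 matrix S = [[a, b], [c, d]] with det(S) ≠ 0, S⁻¹ = (1/det(S)) * [[d, -b], [-c, a]].
det(S) = (7)*(5) - (-4)*(-12) = 35 - 48 = -13.
S⁻¹ = (1/-13) * [[5, 4], [12, 7]].
Dividing each entry by -13 and reducing:
S⁻¹ =
[    -5/13     -4/13 ]
[   -12/13     -7/13 ]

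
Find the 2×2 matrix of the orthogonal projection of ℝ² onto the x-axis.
[[1, 0], [0, 0]]

The orthogonal projection onto the line spanned by a nonzero vector u = (a, b) has matrix P = (u uᵀ) / (uᵀ u) = (1/(a² + b²)) · [[a², ab], [ab, b²]].
Here u = (1, 0), so a² + b² = 1 + 0 = 1.
P = (1/1) · [[1, 0], [0, 0]] = [[1, 0], [0, 0]].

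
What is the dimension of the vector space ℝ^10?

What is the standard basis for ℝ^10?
Dimension = 10; standard basis = {e_1, e_2, e_3, …, e_10}

ℝ^10 is the space of 10-tuples of real numbers; its dimension is 10.
The standard basis consists of 10 vectors: e_1, e_2, e_3, …, e_10, where e_i is the vector with 1 in position i and 0 elsewhere.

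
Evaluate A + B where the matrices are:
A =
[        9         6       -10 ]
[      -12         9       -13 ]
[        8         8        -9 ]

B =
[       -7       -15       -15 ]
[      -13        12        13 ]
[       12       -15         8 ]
A + B =
[        2        -9       -25 ]
[      -25        21         0 ]
[       20        -7        -1 ]

Matrix addition is elementwise: (A+B)[i][j] = A[i][j] + B[i][j].
  (A+B)[0][0] = (9) + (-7) = 2
  (A+B)[0][1] = (6) + (-15) = -9
  (A+B)[0][2] = (-10) + (-15) = -25
  (A+B)[1][0] = (-12) + (-13) = -25
  (A+B)[1][1] = (9) + (12) = 21
  (A+B)[1][2] = (-13) + (13) = 0
  (A+B)[2][0] = (8) + (12) = 20
  (A+B)[2][1] = (8) + (-15) = -7
  (A+B)[2][2] = (-9) + (8) = -1
A + B =
[        2        -9       -25 ]
[      -25        21         0 ]
[       20        -7        -1 ]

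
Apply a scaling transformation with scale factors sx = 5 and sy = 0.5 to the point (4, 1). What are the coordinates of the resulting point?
(20, 0.5)

Scaling matrix:
[[5, 0], [0, 0.50]]
Result: (4 × 5, 1 × 0.5) = (20, 0.5)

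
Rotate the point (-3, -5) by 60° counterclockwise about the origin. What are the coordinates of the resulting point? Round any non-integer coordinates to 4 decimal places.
(2.8301, -5.0981)

Rotation matrix R(θ) = [[cos θ, -sin θ], [sin θ, cos θ]]; for θ = 60°:
R = [[1/2, -√3/2], [√3/2, 1/2]]
Result: R × [-3, -5]ᵀ = [1/2·-3 + (-√3/2)·-5, √3/2·-3 + (1/2)·-5]ᵀ = (2.8301, -5.0981)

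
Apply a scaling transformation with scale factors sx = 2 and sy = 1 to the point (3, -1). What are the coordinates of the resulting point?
(6, -1)

Scaling matrix:
[[2, 0], [0, 1]]
Result: (3 × 2, -1 × 1) = (6, -1)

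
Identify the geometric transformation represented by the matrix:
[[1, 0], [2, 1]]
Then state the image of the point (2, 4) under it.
vertical shear with factor 2; image of (2, 4) is (2, 8)

The matrix [[1, 0], [k, 1]] sends (x, y) to (x, 2x + y), leaving the x-coordinate fixed: a vertical shear.
The matrix [[1, 0], [2, 1]] represents: vertical shear with factor 2.
Applying it to (2, 4): [1·2 + 0·4, 2·2 + 1·4] = (2, 8).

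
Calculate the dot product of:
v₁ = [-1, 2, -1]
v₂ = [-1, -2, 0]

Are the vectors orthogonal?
-3, No

The dot product is the sum of products of corresponding components.
v₁·v₂ = (-1)*(-1) + (2)*(-2) + (-1)*(0) = 1 - 4 + 0 = -3.
Two vectors are orthogonal iff their dot product is 0; here the dot product is -3, so the vectors are not orthogonal.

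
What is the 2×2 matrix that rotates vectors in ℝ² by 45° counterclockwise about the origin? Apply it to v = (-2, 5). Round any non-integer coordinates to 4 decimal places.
R = [[√2/2, -√2/2], [√2/2, √2/2]]; R·v = (-4.9497, 2.1213)

A counterclockwise rotation by angle θ in ℝ² has matrix R(θ) = [[cos θ, -sin θ], [sin θ, cos θ]].
For θ = 45°: cos θ = √2/2, sin θ = √2/2.
R(45°) = [[√2/2, -√2/2], [√2/2, √2/2]].
R·v = [√2/2·-2 + (-√2/2)·5, √2/2·-2 + √2/2·5] = (-4.9497, 2.1213).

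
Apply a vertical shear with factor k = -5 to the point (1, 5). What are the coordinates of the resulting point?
(1, 0)

Shear matrix for vertical shear with factor k = -5:
[[1, 0], [-5, 1]]
Result: (1, 5) → (1, 0)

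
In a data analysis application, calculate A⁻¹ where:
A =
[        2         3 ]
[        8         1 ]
det(A) = -22
A⁻¹ =
[    -1/22      3/22 ]
[     4/11     -1/11 ]

For a 2×2 matrix A = [[a, b], [c, d]] with det(A) ≠ 0, A⁻¹ = (1/det(A)) * [[d, -b], [-c, a]].
det(A) = (2)*(1) - (3)*(8) = 2 - 24 = -22.
A⁻¹ = (1/-22) * [[1, -3], [-8, 2]].
Dividing each entry by -22 and reducing:
A⁻¹ =
[    -1/22      3/22 ]
[     4/11     -1/11 ]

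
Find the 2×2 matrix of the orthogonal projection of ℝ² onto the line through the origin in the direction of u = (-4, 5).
[[16/41, -20/41], [-20/41, 25/41]]

The orthogonal projection onto the line spanned by a nonzero vector u = (a, b) has matrix P = (u uᵀ) / (uᵀ u) = (1/(a² + b²)) · [[a², ab], [ab, b²]].
Here u = (-4, 5), so a² + b² = 16 + 25 = 41.
P = (1/41) · [[16, -20], [-20, 25]] = [[16/41, -20/41], [-20/41, 25/41]].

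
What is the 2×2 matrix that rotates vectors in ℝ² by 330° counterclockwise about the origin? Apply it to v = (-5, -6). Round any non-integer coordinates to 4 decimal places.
R = [[√3/2, 1/2], [-1/2, √3/2]]; R·v = (-7.3301, -2.6962)

A counterclockwise rotation by angle θ in ℝ² has matrix R(θ) = [[cos θ, -sin θ], [sin θ, cos θ]].
For θ = 330°: cos θ = √3/2, sin θ = -1/2.
R(330°) = [[√3/2, 1/2], [-1/2, √3/2]].
R·v = [√3/2·-5 + (1/2)·-6, -1/2·-5 + √3/2·-6] = (-7.3301, -2.6962).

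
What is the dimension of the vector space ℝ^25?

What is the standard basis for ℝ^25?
Dimension = 25; standard basis = {e_1, e_2, e_3, …, e_25}

ℝ^25 is the space of 25-tuples of real numbers; its dimension is 25.
The standard basis consists of 25 vectors: e_1, e_2, e_3, …, e_25, where e_i is the vector with 1 in position i and 0 elsewhere.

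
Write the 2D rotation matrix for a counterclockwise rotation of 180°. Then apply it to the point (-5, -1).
R = [[-1, 0], [0, -1]]; R·(-5, -1) = (5, 1)

Rotation matrix formula: R(θ) = [[cos θ, -sin θ], [sin θ, cos θ]]
For θ = 180°:
cos(180°) = -1
sin(180°) = 0
R = [[-1, 0], [0, -1]]
Apply to (-5, -1): [-1·-5 + (0)·-1, 0·-5 + -1·-1] = (5, 1)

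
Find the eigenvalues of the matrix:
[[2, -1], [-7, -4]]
λ = -5 and λ = 3

Characteristic equation: det(A - λI) = 0
λ² - (trace)λ + (det) = 0
λ² - (-2)λ + (-15) = 0
λ² + 2λ - 15 = 0
Solving: λ = -5, 3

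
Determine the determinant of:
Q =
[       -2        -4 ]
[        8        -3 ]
det(Q) = 38

For a 2×2 matrix [[a, b], [c, d]], det = a*d - b*c.
det(Q) = (-2)*(-3) - (-4)*(8) = 6 + 32 = 38.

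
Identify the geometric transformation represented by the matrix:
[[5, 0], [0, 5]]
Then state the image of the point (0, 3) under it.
uniform scaling by factor 5; image of (0, 3) is (0, 15)

This is a diagonal matrix with equal entries 5, so it scales both axes by the same factor 5.
The matrix [[5, 0], [0, 5]] represents: uniform scaling by factor 5.
Applying it to (0, 3): [5·0 + 0·3, 0·0 + 5·3] = (0, 15).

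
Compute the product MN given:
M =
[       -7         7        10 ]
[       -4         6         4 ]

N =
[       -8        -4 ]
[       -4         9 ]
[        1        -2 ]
MN =
[       38        71 ]
[       12        62 ]

Matrix multiplication: (MN)[i][j] = sum over k of M[i][k] * N[k][j].
  (MN)[0][0] = (-7)*(-8) + (7)*(-4) + (10)*(1) = 38
  (MN)[0][1] = (-7)*(-4) + (7)*(9) + (10)*(-2) = 71
  (MN)[1][0] = (-4)*(-8) + (6)*(-4) + (4)*(1) = 12
  (MN)[1][1] = (-4)*(-4) + (6)*(9) + (4)*(-2) = 62
MN =
[       38        71 ]
[       12        62 ]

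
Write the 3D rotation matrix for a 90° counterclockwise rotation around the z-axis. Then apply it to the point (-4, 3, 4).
R = [[0, -1, 0], [1, 0, 0], [0, 0, 1]]; R·(-4, 3, 4) = (-3, -4, 4)

Rotation matrix for 90° around z-axis:
cos(90°) = 0, sin(90°) = 1
R = [[0, -1, 0], [1, 0, 0], [0, 0, 1]]
Apply to (-4, 3, 4): R·[-4, 3, 4]ᵀ = (-3, -4, 4)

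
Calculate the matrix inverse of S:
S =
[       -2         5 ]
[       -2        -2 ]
det(S) = 14
S⁻¹ =
[     -1/7     -5/14 ]
[      1/7      -1/7 ]

For a 2×2 matrix S = [[a, b], [c, d]] with det(S) ≠ 0, S⁻¹ = (1/det(S)) * [[d, -b], [-c, a]].
det(S) = (-2)*(-2) - (5)*(-2) = 4 + 10 = 14.
S⁻¹ = (1/14) * [[-2, -5], [2, -2]].
Dividing each entry by 14 and reducing:
S⁻¹ =
[     -1/7     -5/14 ]
[      1/7      -1/7 ]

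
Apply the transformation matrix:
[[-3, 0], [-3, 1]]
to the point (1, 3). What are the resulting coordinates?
(-3, 0)

Matrix multiplication:
[[-3, 0], [-3, 1]] × [1, 3]ᵀ
= [-3×1 + 0×3, -3×1 + 1×3]ᵀ
= [-3.0000, 0.0000]ᵀ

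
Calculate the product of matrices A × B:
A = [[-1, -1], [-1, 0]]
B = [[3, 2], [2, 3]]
[[-5, -5], [-3, -2]]

Matrix multiplication:
C[0][0] = -1×3 + -1×2 = -5
C[0][1] = -1×2 + -1×3 = -5
C[1][0] = -1×3 + 0×2 = -3
C[1][1] = -1×2 + 0×3 = -2
Result: [[-5, -5], [-3, -2]]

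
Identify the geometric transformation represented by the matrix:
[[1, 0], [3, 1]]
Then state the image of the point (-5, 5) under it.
vertical shear with factor 3; image of (-5, 5) is (-5, -10)

The matrix [[1, 0], [k, 1]] sends (x, y) to (x, 3x + y), leaving the x-coordinate fixed: a vertical shear.
The matrix [[1, 0], [3, 1]] represents: vertical shear with factor 3.
Applying it to (-5, 5): [1·-5 + 0·5, 3·-5 + 1·5] = (-5, -10).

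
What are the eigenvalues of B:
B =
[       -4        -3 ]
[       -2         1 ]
λ = -5, 2

Solve det(B - λI) = 0. For a 2×2 matrix the characteristic equation is λ² - (trace)λ + det = 0.
trace(B) = a + d = -4 + 1 = -3.
det(B) = a*d - b*c = (-4)*(1) - (-3)*(-2) = -4 - 6 = -10.
Characteristic equation: λ² - (-3)λ + (-10) = 0.
Discriminant = (-3)² - 4*(-10) = 9 + 40 = 49.
λ = (-3 ± √49) / 2 = (-3 ± 7) / 2 = -5, 2.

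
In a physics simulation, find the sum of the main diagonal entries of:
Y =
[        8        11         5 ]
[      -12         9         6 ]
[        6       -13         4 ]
tr(Y) = 8 + 9 + 4 = 21

The trace of a square matrix is the sum of its diagonal entries.
Diagonal entries of Y: Y[0][0] = 8, Y[1][1] = 9, Y[2][2] = 4.
tr(Y) = 8 + 9 + 4 = 21.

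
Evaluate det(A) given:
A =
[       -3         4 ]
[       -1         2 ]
det(A) = -2

For a 2×2 matrix [[a, b], [c, d]], det = a*d - b*c.
det(A) = (-3)*(2) - (4)*(-1) = -6 + 4 = -2.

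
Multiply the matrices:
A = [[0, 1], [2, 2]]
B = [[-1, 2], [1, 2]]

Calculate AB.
[[1, 2], [0, 8]]

Each entry (i,j) of AB = sum over k of A[i][k]*B[k][j].
(AB)[0][0] = (0)*(-1) + (1)*(1) = 1
(AB)[0][1] = (0)*(2) + (1)*(2) = 2
(AB)[1][0] = (2)*(-1) + (2)*(1) = 0
(AB)[1][1] = (2)*(2) + (2)*(2) = 8
AB = [[1, 2], [0, 8]]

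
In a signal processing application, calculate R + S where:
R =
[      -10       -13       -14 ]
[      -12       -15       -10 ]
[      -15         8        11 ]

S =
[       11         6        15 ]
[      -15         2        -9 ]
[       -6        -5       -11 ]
R + S =
[        1        -7         1 ]
[      -27       -13       -19 ]
[      -21         3         0 ]

Matrix addition is elementwise: (R+S)[i][j] = R[i][j] + S[i][j].
  (R+S)[0][0] = (-10) + (11) = 1
  (R+S)[0][1] = (-13) + (6) = -7
  (R+S)[0][2] = (-14) + (15) = 1
  (R+S)[1][0] = (-12) + (-15) = -27
  (R+S)[1][1] = (-15) + (2) = -13
  (R+S)[1][2] = (-10) + (-9) = -19
  (R+S)[2][0] = (-15) + (-6) = -21
  (R+S)[2][1] = (8) + (-5) = 3
  (R+S)[2][2] = (11) + (-11) = 0
R + S =
[        1        -7         1 ]
[      -27       -13       -19 ]
[      -21         3         0 ]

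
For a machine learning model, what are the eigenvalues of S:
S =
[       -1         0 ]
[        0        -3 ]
λ = -3, -1

Solve det(S - λI) = 0. For a 2×2 matrix the characteristic equation is λ² - (trace)λ + det = 0.
trace(S) = a + d = -1 - 3 = -4.
det(S) = a*d - b*c = (-1)*(-3) - (0)*(0) = 3 - 0 = 3.
Characteristic equation: λ² - (-4)λ + (3) = 0.
Discriminant = (-4)² - 4*(3) = 16 - 12 = 4.
λ = (-4 ± √4) / 2 = (-4 ± 2) / 2 = -3, -1.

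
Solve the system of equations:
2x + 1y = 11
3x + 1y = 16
x = 5, y = 1

Use elimination (row reduction):
Equation 1: 2x + 1y = 11.
Equation 2: 3x + 1y = 16.
Multiply Eq1 by 3 and Eq2 by 2: 6x + 3y = 33;  6x + 2y = 32.
Subtract: (-1)y = -1, so y = 1.
Back-substitute into Eq1: 2x + 1*(1) = 11, so x = 5.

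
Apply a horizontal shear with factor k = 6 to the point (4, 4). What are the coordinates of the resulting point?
(28, 4)

Shear matrix for horizontal shear with factor k = 6:
[[1, 6], [0, 1]]
Result: (4, 4) → (28, 4)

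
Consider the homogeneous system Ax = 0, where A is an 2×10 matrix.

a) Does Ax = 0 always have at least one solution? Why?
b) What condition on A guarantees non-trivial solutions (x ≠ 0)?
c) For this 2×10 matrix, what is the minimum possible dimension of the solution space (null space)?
a) Yes, x = 0 is always a solution. b) When A has linearly dependent columns (rank < n). c) Minimum nullity = 8.

a) x = 0 satisfies A·0 = 0, so the zero vector is always a solution.
b) Non-trivial solutions exist iff the columns of A are linearly dependent, equivalently rank(A) < n (the number of columns).
c) By rank-nullity, rank(A) + nullity(A) = n = 10. Since A has only 2 rows, rank(A) ≤ 2, so nullity(A) ≥ 10 - 2 = 8.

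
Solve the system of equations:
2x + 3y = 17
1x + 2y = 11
x = 1, y = 5

Use elimination (row reduction):
Equation 1: 2x + 3y = 17.
Equation 2: 1x + 2y = 11.
Multiply Eq1 by 1 and Eq2 by 2: 2x + 3y = 17;  2x + 4y = 22.
Subtract: (1)y = 5, so y = 5.
Back-substitute into Eq1: 2x + 3*(5) = 17, so x = 1.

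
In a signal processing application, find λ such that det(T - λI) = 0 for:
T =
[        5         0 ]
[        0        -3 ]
λ = -3, 5

Solve det(T - λI) = 0. For a 2×2 matrix the characteristic equation is λ² - (trace)λ + det = 0.
trace(T) = a + d = 5 - 3 = 2.
det(T) = a*d - b*c = (5)*(-3) - (0)*(0) = -15 - 0 = -15.
Characteristic equation: λ² - (2)λ + (-15) = 0.
Discriminant = (2)² - 4*(-15) = 4 + 60 = 64.
λ = (2 ± √64) / 2 = (2 ± 8) / 2 = -3, 5.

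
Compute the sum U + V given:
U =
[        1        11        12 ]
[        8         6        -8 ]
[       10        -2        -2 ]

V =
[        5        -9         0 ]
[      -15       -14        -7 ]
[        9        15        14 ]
U + V =
[        6         2        12 ]
[       -7        -8       -15 ]
[       19        13        12 ]

Matrix addition is elementwise: (U+V)[i][j] = U[i][j] + V[i][j].
  (U+V)[0][0] = (1) + (5) = 6
  (U+V)[0][1] = (11) + (-9) = 2
  (U+V)[0][2] = (12) + (0) = 12
  (U+V)[1][0] = (8) + (-15) = -7
  (U+V)[1][1] = (6) + (-14) = -8
  (U+V)[1][2] = (-8) + (-7) = -15
  (U+V)[2][0] = (10) + (9) = 19
  (U+V)[2][1] = (-2) + (15) = 13
  (U+V)[2][2] = (-2) + (14) = 12
U + V =
[        6         2        12 ]
[       -7        -8       -15 ]
[       19        13        12 ]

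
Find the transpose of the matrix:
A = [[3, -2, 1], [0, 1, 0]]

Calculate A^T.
[[3, 0], [-2, 1], [1, 0]]

The transpose sends entry (i,j) to (j,i); rows become columns.
Row 0 of A: [3, -2, 1] -> column 0 of A^T.
Row 1 of A: [0, 1, 0] -> column 1 of A^T.
A^T = [[3, 0], [-2, 1], [1, 0]]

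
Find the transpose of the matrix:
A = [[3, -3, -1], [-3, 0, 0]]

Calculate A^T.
[[3, -3], [-3, 0], [-1, 0]]

The transpose sends entry (i,j) to (j,i); rows become columns.
Row 0 of A: [3, -3, -1] -> column 0 of A^T.
Row 1 of A: [-3, 0, 0] -> column 1 of A^T.
A^T = [[3, -3], [-3, 0], [-1, 0]]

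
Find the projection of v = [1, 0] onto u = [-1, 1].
[1/2, -1/2]

The projection of v onto u is proj_u(v) = ((v·u) / (u·u)) · u.
v·u = (1)*(-1) + (0)*(1) = -1.
u·u = (-1)*(-1) + (1)*(1) = 2.
coefficient = -1 / 2 = -1/2.
proj_u(v) = -1/2 · [-1, 1] = [1/2, -1/2].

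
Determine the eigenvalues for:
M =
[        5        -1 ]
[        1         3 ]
λ = 4, 4

Solve det(M - λI) = 0. For a 2×2 matrix the characteristic equation is λ² - (trace)λ + det = 0.
trace(M) = a + d = 5 + 3 = 8.
det(M) = a*d - b*c = (5)*(3) - (-1)*(1) = 15 + 1 = 16.
Characteristic equation: λ² - (8)λ + (16) = 0.
Discriminant = (8)² - 4*(16) = 64 - 64 = 0.
λ = (8 ± √0) / 2 = (8 ± 0) / 2 = 4, 4.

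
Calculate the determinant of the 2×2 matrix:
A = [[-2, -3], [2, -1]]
8

For A = [[a, b], [c, d]], det(A) = a*d - b*c.
det(A) = (-2)*(-1) - (-3)*(2) = 2 - -6 = 8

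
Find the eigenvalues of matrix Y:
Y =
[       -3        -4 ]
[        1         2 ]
λ = -2, 1

Solve det(Y - λI) = 0. For a 2×2 matrix the characteristic equation is λ² - (trace)λ + det = 0.
trace(Y) = a + d = -3 + 2 = -1.
det(Y) = a*d - b*c = (-3)*(2) - (-4)*(1) = -6 + 4 = -2.
Characteristic equation: λ² - (-1)λ + (-2) = 0.
Discriminant = (-1)² - 4*(-2) = 1 + 8 = 9.
λ = (-1 ± √9) / 2 = (-1 ± 3) / 2 = -2, 1.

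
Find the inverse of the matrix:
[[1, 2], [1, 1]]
[[-1, 2], [1, -1]]

For [[a,b],[c,d]], inverse = (1/det)·[[d,-b],[-c,a]]
det = 1·1 - 2·1 = -1
Inverse = (1/-1)·[[1, -2], [-1, 1]]
        = [[-1, 2], [1, -1]]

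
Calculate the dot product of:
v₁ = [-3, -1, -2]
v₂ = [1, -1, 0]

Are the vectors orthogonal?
-2, No

The dot product is the sum of products of corresponding components.
v₁·v₂ = (-3)*(1) + (-1)*(-1) + (-2)*(0) = -3 + 1 + 0 = -2.
Two vectors are orthogonal iff their dot product is 0; here the dot product is -2, so the vectors are not orthogonal.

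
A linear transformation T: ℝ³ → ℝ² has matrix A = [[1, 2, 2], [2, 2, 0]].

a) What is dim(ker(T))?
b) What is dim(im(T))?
dim(ker) = 1, dim(im) = 2

The two rows are not scalar multiples of one another (no single k satisfies row 2 = k × row 1), so they are linearly independent.
Thus rank(A) = 2.
dim(im(T)) = rank(A) = 2.
By the rank-nullity theorem applied to T: ℝ³ → ℝ², rank(A) + nullity(A) = 3 (the domain dimension), so dim(ker(T)) = 3 - 2 = 1.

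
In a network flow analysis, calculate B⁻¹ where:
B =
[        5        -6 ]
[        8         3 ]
det(B) = 63
B⁻¹ =
[     1/21      2/21 ]
[    -8/63      5/63 ]

For a 2×2 matrix B = [[a, b], [c, d]] with det(B) ≠ 0, B⁻¹ = (1/det(B)) * [[d, -b], [-c, a]].
det(B) = (5)*(3) - (-6)*(8) = 15 + 48 = 63.
B⁻¹ = (1/63) * [[3, 6], [-8, 5]].
Dividing each entry by 63 and reducing:
B⁻¹ =
[     1/21      2/21 ]
[    -8/63      5/63 ]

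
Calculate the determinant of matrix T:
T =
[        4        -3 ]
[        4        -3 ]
det(T) = 0

For a 2×2 matrix [[a, b], [c, d]], det = a*d - b*c.
det(T) = (4)*(-3) - (-3)*(4) = -12 + 12 = 0.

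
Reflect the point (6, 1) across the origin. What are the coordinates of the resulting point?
(-6, -1)

Reflection across origin: (6, 1) → (-6, -1)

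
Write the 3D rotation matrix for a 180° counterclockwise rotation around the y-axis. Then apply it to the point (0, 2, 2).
R = [[-1, 0, 0], [0, 1, 0], [0, 0, -1]]; R·(0, 2, 2) = (0, 2, -2)

Rotation matrix for 180° around y-axis:
cos(180°) = -1, sin(180°) = 0
R = [[-1, 0, 0], [0, 1, 0], [0, 0, -1]]
Apply to (0, 2, 2): R·[0, 2, 2]ᵀ = (0, 2, -2)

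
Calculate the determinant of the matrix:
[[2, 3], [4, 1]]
-10

For a 2×2 matrix [[a, b], [c, d]], det = ad - bc
det = (2)(1) - (3)(4) = 2 - 12 = -10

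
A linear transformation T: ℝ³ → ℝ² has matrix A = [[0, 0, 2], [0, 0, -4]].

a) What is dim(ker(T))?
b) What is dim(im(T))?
dim(ker) = 2, dim(im) = 1

Observe that row 2 = -2 × row 1 (so the rows are linearly dependent).
Thus rank(A) = 1 (only one linearly independent row).
dim(im(T)) = rank(A) = 1.
By the rank-nullity theorem applied to T: ℝ³ → ℝ², rank(A) + nullity(A) = 3 (the domain dimension), so dim(ker(T)) = 3 - 1 = 2.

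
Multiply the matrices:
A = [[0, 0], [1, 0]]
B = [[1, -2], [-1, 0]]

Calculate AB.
[[0, 0], [1, -2]]

Each entry (i,j) of AB = sum over k of A[i][k]*B[k][j].
(AB)[0][0] = (0)*(1) + (0)*(-1) = 0
(AB)[0][1] = (0)*(-2) + (0)*(0) = 0
(AB)[1][0] = (1)*(1) + (0)*(-1) = 1
(AB)[1][1] = (1)*(-2) + (0)*(0) = -2
AB = [[0, 0], [1, -2]]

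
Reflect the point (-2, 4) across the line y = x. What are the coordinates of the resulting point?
(4, -2)

Reflection across line y = x: (-2, 4) → (4, -2)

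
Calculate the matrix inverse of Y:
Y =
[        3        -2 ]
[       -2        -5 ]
det(Y) = -19
Y⁻¹ =
[     5/19     -2/19 ]
[    -2/19     -3/19 ]

For a 2×2 matrix Y = [[a, b], [c, d]] with det(Y) ≠ 0, Y⁻¹ = (1/det(Y)) * [[d, -b], [-c, a]].
det(Y) = (3)*(-5) - (-2)*(-2) = -15 - 4 = -19.
Y⁻¹ = (1/-19) * [[-5, 2], [2, 3]].
Dividing each entry by -19 and reducing:
Y⁻¹ =
[     5/19     -2/19 ]
[    -2/19     -3/19 ]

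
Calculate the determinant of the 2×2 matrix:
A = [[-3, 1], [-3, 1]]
0

For A = [[a, b], [c, d]], det(A) = a*d - b*c.
det(A) = (-3)*(1) - (1)*(-3) = -3 - -3 = 0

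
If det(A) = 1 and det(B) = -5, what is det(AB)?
-5

Use the multiplicative property of determinants: det(AB) = det(A)*det(B).
det(AB) = (1)*(-5) = -5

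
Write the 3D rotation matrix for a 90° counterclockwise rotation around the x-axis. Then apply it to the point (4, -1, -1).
R = [[1, 0, 0], [0, 0, -1], [0, 1, 0]]; R·(4, -1, -1) = (4, 1, -1)

Rotation matrix for 90° around x-axis:
cos(90°) = 0, sin(90°) = 1
R = [[1, 0, 0], [0, 0, -1], [0, 1, 0]]
Apply to (4, -1, -1): R·[4, -1, -1]ᵀ = (4, 1, -1)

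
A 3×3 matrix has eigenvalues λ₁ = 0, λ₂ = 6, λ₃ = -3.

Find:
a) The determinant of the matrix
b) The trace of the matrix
det = 0, trace = 3

Two standard eigenvalue identities:
- det(A) equals the product of the eigenvalues (counted with multiplicity).
- trace(A) equals the sum of the eigenvalues.
det(A) = (0)*(6)*(-3) = 0.
trace(A) = 0 + 6 - 3 = 3.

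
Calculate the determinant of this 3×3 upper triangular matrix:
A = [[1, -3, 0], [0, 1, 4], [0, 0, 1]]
1

The determinant of a triangular matrix is the product of its diagonal entries (the off-diagonal entries above the diagonal do not affect it).
det(A) = (1) * (1) * (1) = 1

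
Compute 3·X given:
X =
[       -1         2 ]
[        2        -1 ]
3X =
[       -3         6 ]
[        6        -3 ]

Scalar multiplication is elementwise: (3X)[i][j] = 3 * X[i][j].
  (3X)[0][0] = 3 * (-1) = -3
  (3X)[0][1] = 3 * (2) = 6
  (3X)[1][0] = 3 * (2) = 6
  (3X)[1][1] = 3 * (-1) = -3
3X =
[       -3         6 ]
[        6        -3 ]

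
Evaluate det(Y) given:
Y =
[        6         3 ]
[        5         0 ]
det(Y) = -15

For a 2×2 matrix [[a, b], [c, d]], det = a*d - b*c.
det(Y) = (6)*(0) - (3)*(5) = 0 - 15 = -15.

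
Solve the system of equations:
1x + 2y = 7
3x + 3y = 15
x = 3, y = 2

Use elimination (row reduction):
Equation 1: 1x + 2y = 7.
Equation 2: 3x + 3y = 15.
Multiply Eq1 by 3 and Eq2 by 1: 3x + 6y = 21;  3x + 3y = 15.
Subtract: (-3)y = -6, so y = 2.
Back-substitute into Eq1: 1x + 2*(2) = 7, so x = 3.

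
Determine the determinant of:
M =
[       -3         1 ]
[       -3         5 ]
det(M) = -12

For a 2×2 matrix [[a, b], [c, d]], det = a*d - b*c.
det(M) = (-3)*(5) - (1)*(-3) = -15 + 3 = -12.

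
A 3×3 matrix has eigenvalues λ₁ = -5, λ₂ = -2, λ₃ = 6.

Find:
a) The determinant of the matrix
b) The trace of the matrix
det = 60, trace = -1

Two standard eigenvalue identities:
- det(A) equals the product of the eigenvalues (counted with multiplicity).
- trace(A) equals the sum of the eigenvalues.
det(A) = (-5)*(-2)*(6) = 60.
trace(A) = -5 - 2 + 6 = -1.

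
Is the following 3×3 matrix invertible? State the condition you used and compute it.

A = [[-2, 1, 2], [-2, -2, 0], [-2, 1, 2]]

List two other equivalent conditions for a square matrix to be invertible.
No, not invertible; det(A) = 0 (two rows are equal, so the rows are linearly dependent). Equivalent conditions (failing for this A): rank(A) < 3; Ax = 0 has non-trivial solutions; 0 is an eigenvalue; the columns are linearly dependent.

To check invertibility, compute det(A).
In this matrix, row 0 and the last row are identical, so one row is a scalar multiple of another and the rows are linearly dependent.
A matrix with linearly dependent rows has det = 0 and is not invertible.
Equivalent failed conditions:
- rank(A) < 3.
- Ax = 0 has non-trivial solutions.
- 0 is an eigenvalue.
- The columns are linearly dependent.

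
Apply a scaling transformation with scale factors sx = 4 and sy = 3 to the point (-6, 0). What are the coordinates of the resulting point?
(-24, 0)

Scaling matrix:
[[4, 0], [0, 3]]
Result: (-6 × 4, 0 × 3) = (-24, 0)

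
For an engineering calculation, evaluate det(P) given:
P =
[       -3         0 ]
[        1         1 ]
det(P) = -3

For a 2×2 matrix [[a, b], [c, d]], det = a*d - b*c.
det(P) = (-3)*(1) - (0)*(1) = -3 - 0 = -3.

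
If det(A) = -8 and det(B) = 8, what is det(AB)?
-64

Use the multiplicative property of determinants: det(AB) = det(A)*det(B).
det(AB) = (-8)*(8) = -64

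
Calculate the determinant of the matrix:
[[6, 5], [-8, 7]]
82

For a 2×2 matrix [[a, b], [c, d]], det = ad - bc
det = (6)(7) - (5)(-8) = 42 - -40 = 82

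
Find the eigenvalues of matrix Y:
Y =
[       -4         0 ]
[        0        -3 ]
λ = -4, -3

Solve det(Y - λI) = 0. For a 2×2 matrix the characteristic equation is λ² - (trace)λ + det = 0.
trace(Y) = a + d = -4 - 3 = -7.
det(Y) = a*d - b*c = (-4)*(-3) - (0)*(0) = 12 - 0 = 12.
Characteristic equation: λ² - (-7)λ + (12) = 0.
Discriminant = (-7)² - 4*(12) = 49 - 48 = 1.
λ = (-7 ± √1) / 2 = (-7 ± 1) / 2 = -4, -3.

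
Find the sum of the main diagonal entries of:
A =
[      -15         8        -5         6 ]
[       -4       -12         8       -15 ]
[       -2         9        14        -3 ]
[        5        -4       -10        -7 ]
tr(A) = -15 - 12 + 14 - 7 = -20

The trace of a square matrix is the sum of its diagonal entries.
Diagonal entries of A: A[0][0] = -15, A[1][1] = -12, A[2][2] = 14, A[3][3] = -7.
tr(A) = -15 - 12 + 14 - 7 = -20.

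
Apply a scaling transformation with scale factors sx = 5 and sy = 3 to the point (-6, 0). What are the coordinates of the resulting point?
(-30, 0)

Scaling matrix:
[[5, 0], [0, 3]]
Result: (-6 × 5, 0 × 3) = (-30, 0)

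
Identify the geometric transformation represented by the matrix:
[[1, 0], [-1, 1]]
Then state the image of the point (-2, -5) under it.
vertical shear with factor -1; image of (-2, -5) is (-2, -3)

The matrix [[1, 0], [k, 1]] sends (x, y) to (x, -1x + y), leaving the x-coordinate fixed: a vertical shear.
The matrix [[1, 0], [-1, 1]] represents: vertical shear with factor -1.
Applying it to (-2, -5): [1·-2 + 0·-5, -1·-2 + 1·-5] = (-2, -3).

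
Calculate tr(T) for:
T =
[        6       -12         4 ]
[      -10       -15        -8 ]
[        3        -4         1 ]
tr(T) = 6 - 15 + 1 = -8

The trace of a square matrix is the sum of its diagonal entries.
Diagonal entries of T: T[0][0] = 6, T[1][1] = -15, T[2][2] = 1.
tr(T) = 6 - 15 + 1 = -8.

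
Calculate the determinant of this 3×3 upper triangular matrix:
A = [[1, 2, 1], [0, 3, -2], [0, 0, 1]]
3

The determinant of a triangular matrix is the product of its diagonal entries (the off-diagonal entries above the diagonal do not affect it).
det(A) = (1) * (3) * (1) = 3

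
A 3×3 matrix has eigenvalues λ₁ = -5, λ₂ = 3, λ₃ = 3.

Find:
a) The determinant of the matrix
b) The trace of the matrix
det = -45, trace = 1

Two standard eigenvalue identities:
- det(A) equals the product of the eigenvalues (counted with multiplicity).
- trace(A) equals the sum of the eigenvalues.
det(A) = (-5)*(3)*(3) = -45.
trace(A) = -5 + 3 + 3 = 1.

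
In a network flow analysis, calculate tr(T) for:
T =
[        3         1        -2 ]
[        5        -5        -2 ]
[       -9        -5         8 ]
tr(T) = 3 - 5 + 8 = 6

The trace of a square matrix is the sum of its diagonal entries.
Diagonal entries of T: T[0][0] = 3, T[1][1] = -5, T[2][2] = 8.
tr(T) = 3 - 5 + 8 = 6.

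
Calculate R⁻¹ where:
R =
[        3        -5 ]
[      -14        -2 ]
det(R) = -76
R⁻¹ =
[     1/38     -5/76 ]
[    -7/38     -3/76 ]

For a 2×2 matrix R = [[a, b], [c, d]] with det(R) ≠ 0, R⁻¹ = (1/det(R)) * [[d, -b], [-c, a]].
det(R) = (3)*(-2) - (-5)*(-14) = -6 - 70 = -76.
R⁻¹ = (1/-76) * [[-2, 5], [14, 3]].
Dividing each entry by -76 and reducing:
R⁻¹ =
[     1/38     -5/76 ]
[    -7/38     -3/76 ]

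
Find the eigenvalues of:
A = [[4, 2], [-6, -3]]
λ = 0, 1

Solve det(A - λI) = 0. For a 2×2 matrix this is λ² - (trace)λ + det = 0.
trace(A) = 4 - 3 = 1.
det(A) = (4)*(-3) - (2)*(-6) = -12 + 12 = 0.
Characteristic equation: λ² - (1)λ + (0) = 0.
Discriminant: (1)² - 4*(0) = 1 - 0 = 1.
Roots: λ = (1 ± √1) / 2 = 0, 1.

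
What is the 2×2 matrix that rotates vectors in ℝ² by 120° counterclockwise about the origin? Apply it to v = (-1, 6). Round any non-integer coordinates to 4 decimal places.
R = [[-1/2, -√3/2], [√3/2, -1/2]]; R·v = (-4.6962, -3.8660)

A counterclockwise rotation by angle θ in ℝ² has matrix R(θ) = [[cos θ, -sin θ], [sin θ, cos θ]].
For θ = 120°: cos θ = -1/2, sin θ = √3/2.
R(120°) = [[-1/2, -√3/2], [√3/2, -1/2]].
R·v = [-1/2·-1 + (-√3/2)·6, √3/2·-1 + -1/2·6] = (-4.6962, -3.8660).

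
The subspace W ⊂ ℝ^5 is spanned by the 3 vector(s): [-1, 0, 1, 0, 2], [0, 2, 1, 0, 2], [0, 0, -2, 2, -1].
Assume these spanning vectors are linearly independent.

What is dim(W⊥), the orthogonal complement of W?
dim(W⊥) = 2

For any subspace W of ℝ^n, dim(W) + dim(W⊥) = n (the whole-space dimension).
Here the given 3 vectors are linearly independent, so dim(W) = 3.
Thus dim(W⊥) = n - dim(W) = 5 - 3 = 2.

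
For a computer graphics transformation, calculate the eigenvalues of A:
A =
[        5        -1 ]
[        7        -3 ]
λ = -2, 4

Solve det(A - λI) = 0. For a 2×2 matrix the characteristic equation is λ² - (trace)λ + det = 0.
trace(A) = a + d = 5 - 3 = 2.
det(A) = a*d - b*c = (5)*(-3) - (-1)*(7) = -15 + 7 = -8.
Characteristic equation: λ² - (2)λ + (-8) = 0.
Discriminant = (2)² - 4*(-8) = 4 + 32 = 36.
λ = (2 ± √36) / 2 = (2 ± 6) / 2 = -2, 4.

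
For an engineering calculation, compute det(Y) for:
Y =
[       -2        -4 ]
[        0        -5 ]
det(Y) = 10

For a 2×2 matrix [[a, b], [c, d]], det = a*d - b*c.
det(Y) = (-2)*(-5) - (-4)*(0) = 10 - 0 = 10.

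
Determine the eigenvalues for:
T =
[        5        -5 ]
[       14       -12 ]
λ = -5, -2

Solve det(T - λI) = 0. For a 2×2 matrix the characteristic equation is λ² - (trace)λ + det = 0.
trace(T) = a + d = 5 - 12 = -7.
det(T) = a*d - b*c = (5)*(-12) - (-5)*(14) = -60 + 70 = 10.
Characteristic equation: λ² - (-7)λ + (10) = 0.
Discriminant = (-7)² - 4*(10) = 49 - 40 = 9.
λ = (-7 ± √9) / 2 = (-7 ± 3) / 2 = -5, -2.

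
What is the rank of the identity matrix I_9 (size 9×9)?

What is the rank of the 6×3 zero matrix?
rank(I_9) = 9, rank(0) = 0

The identity I_9 has 9 columns that are the standard basis vectors e_1, …, e_9. These are linearly independent, so all 9 columns are pivots and rank(I_9) = 9.
The 6×3 zero matrix has every entry zero, so every row is the zero row and there are no pivots; rank(0) = 0.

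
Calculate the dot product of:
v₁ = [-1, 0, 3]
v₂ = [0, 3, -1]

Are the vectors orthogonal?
-3, No

The dot product is the sum of products of corresponding components.
v₁·v₂ = (-1)*(0) + (0)*(3) + (3)*(-1) = 0 + 0 - 3 = -3.
Two vectors are orthogonal iff their dot product is 0; here the dot product is -3, so the vectors are not orthogonal.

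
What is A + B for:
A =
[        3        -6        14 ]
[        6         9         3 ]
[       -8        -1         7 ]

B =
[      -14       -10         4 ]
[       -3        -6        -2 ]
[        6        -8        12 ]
A + B =
[      -11       -16        18 ]
[        3         3         1 ]
[       -2        -9        19 ]

Matrix addition is elementwise: (A+B)[i][j] = A[i][j] + B[i][j].
  (A+B)[0][0] = (3) + (-14) = -11
  (A+B)[0][1] = (-6) + (-10) = -16
  (A+B)[0][2] = (14) + (4) = 18
  (A+B)[1][0] = (6) + (-3) = 3
  (A+B)[1][1] = (9) + (-6) = 3
  (A+B)[1][2] = (3) + (-2) = 1
  (A+B)[2][0] = (-8) + (6) = -2
  (A+B)[2][1] = (-1) + (-8) = -9
  (A+B)[2][2] = (7) + (12) = 19
A + B =
[      -11       -16        18 ]
[        3         3         1 ]
[       -2        -9        19 ]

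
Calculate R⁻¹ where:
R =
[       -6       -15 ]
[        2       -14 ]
det(R) = 114
R⁻¹ =
[    -7/57      5/38 ]
[    -1/57     -1/19 ]

For a 2×2 matrix R = [[a, b], [c, d]] with det(R) ≠ 0, R⁻¹ = (1/det(R)) * [[d, -b], [-c, a]].
det(R) = (-6)*(-14) - (-15)*(2) = 84 + 30 = 114.
R⁻¹ = (1/114) * [[-14, 15], [-2, -6]].
Dividing each entry by 114 and reducing:
R⁻¹ =
[    -7/57      5/38 ]
[    -1/57     -1/19 ]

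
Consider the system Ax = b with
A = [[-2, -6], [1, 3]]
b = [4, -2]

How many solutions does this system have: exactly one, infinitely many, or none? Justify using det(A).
Infinitely many solutions

det(A) = (-2)*(3) - (-6)*(1) = 0, so A is singular (column 2 is 3 times column 1).
b = [4, -2] = -2 * column 1 of A, so b lies in the column space of A.
A singular matrix whose right-hand side is in its column space gives a 1-parameter family of solutions — infinitely many.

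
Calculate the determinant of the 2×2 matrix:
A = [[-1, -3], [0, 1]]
-1

For A = [[a, b], [c, d]], det(A) = a*d - b*c.
det(A) = (-1)*(1) - (-3)*(0) = -1 - 0 = -1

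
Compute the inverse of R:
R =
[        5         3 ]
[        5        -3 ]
det(R) = -30
R⁻¹ =
[     1/10      1/10 ]
[      1/6      -1/6 ]

For a 2×2 matrix R = [[a, b], [c, d]] with det(R) ≠ 0, R⁻¹ = (1/det(R)) * [[d, -b], [-c, a]].
det(R) = (5)*(-3) - (3)*(5) = -15 - 15 = -30.
R⁻¹ = (1/-30) * [[-3, -3], [-5, 5]].
Dividing each entry by -30 and reducing:
R⁻¹ =
[     1/10      1/10 ]
[      1/6      -1/6 ]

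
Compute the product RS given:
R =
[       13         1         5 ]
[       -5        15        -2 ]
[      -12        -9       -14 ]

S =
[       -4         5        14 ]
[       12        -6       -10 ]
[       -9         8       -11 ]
RS =
[      -85        99       117 ]
[      218      -131      -198 ]
[       66      -118        76 ]

Matrix multiplication: (RS)[i][j] = sum over k of R[i][k] * S[k][j].
  (RS)[0][0] = (13)*(-4) + (1)*(12) + (5)*(-9) = -85
  (RS)[0][1] = (13)*(5) + (1)*(-6) + (5)*(8) = 99
  (RS)[0][2] = (13)*(14) + (1)*(-10) + (5)*(-11) = 117
  (RS)[1][0] = (-5)*(-4) + (15)*(12) + (-2)*(-9) = 218
  (RS)[1][1] = (-5)*(5) + (15)*(-6) + (-2)*(8) = -131
  (RS)[1][2] = (-5)*(14) + (15)*(-10) + (-2)*(-11) = -198
  (RS)[2][0] = (-12)*(-4) + (-9)*(12) + (-14)*(-9) = 66
  (RS)[2][1] = (-12)*(5) + (-9)*(-6) + (-14)*(8) = -118
  (RS)[2][2] = (-12)*(14) + (-9)*(-10) + (-14)*(-11) = 76
RS =
[      -85        99       117 ]
[      218      -131      -198 ]
[       66      -118        76 ]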